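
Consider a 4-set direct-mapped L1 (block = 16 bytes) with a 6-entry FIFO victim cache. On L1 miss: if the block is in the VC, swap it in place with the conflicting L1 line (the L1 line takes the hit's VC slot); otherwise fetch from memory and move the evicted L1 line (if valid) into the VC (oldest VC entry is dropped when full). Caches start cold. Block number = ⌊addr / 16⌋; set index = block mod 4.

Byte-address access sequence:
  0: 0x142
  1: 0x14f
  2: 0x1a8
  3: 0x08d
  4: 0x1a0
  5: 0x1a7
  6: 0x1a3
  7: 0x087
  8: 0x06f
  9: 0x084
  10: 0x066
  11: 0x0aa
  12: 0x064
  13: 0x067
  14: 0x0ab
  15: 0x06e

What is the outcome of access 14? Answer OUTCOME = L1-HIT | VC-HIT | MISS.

0: 0x142 (blk 20, set 0) → MISS  vc=[]
1: 0x14f (blk 20, set 0) → L1-HIT  vc=[]
2: 0x1a8 (blk 26, set 2) → MISS  vc=[]
3: 0x8d (blk 8, set 0) → MISS  vc=[20]
4: 0x1a0 (blk 26, set 2) → L1-HIT  vc=[20]
5: 0x1a7 (blk 26, set 2) → L1-HIT  vc=[20]
6: 0x1a3 (blk 26, set 2) → L1-HIT  vc=[20]
7: 0x87 (blk 8, set 0) → L1-HIT  vc=[20]
8: 0x6f (blk 6, set 2) → MISS  vc=[20, 26]
9: 0x84 (blk 8, set 0) → L1-HIT  vc=[20, 26]
10: 0x66 (blk 6, set 2) → L1-HIT  vc=[20, 26]
11: 0xaa (blk 10, set 2) → MISS  vc=[20, 26, 6]
12: 0x64 (blk 6, set 2) → VC-HIT  vc=[20, 26, 10]
13: 0x67 (blk 6, set 2) → L1-HIT  vc=[20, 26, 10]
14: 0xab (blk 10, set 2) → VC-HIT  vc=[20, 26, 6]
15: 0x6e (blk 6, set 2) → VC-HIT  vc=[20, 26, 10]

OUTCOME = VC-HIT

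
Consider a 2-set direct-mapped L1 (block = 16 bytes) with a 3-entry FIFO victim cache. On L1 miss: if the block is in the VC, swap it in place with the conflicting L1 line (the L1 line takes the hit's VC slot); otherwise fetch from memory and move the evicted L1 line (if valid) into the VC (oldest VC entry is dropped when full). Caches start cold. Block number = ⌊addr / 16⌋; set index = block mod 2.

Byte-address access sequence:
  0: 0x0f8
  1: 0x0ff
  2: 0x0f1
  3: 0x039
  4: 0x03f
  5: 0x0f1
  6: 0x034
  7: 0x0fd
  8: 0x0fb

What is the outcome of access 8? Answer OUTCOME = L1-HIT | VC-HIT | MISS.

OUTCOME = L1-HIT

0: 0xf8 (blk 15, set 1) → MISS  vc=[]
1: 0xff (blk 15, set 1) → L1-HIT  vc=[]
2: 0xf1 (blk 15, set 1) → L1-HIT  vc=[]
3: 0x39 (blk 3, set 1) → MISS  vc=[15]
4: 0x3f (blk 3, set 1) → L1-HIT  vc=[15]
5: 0xf1 (blk 15, set 1) → VC-HIT  vc=[3]
6: 0x34 (blk 3, set 1) → VC-HIT  vc=[15]
7: 0xfd (blk 15, set 1) → VC-HIT  vc=[3]
8: 0xfb (blk 15, set 1) → L1-HIT  vc=[3]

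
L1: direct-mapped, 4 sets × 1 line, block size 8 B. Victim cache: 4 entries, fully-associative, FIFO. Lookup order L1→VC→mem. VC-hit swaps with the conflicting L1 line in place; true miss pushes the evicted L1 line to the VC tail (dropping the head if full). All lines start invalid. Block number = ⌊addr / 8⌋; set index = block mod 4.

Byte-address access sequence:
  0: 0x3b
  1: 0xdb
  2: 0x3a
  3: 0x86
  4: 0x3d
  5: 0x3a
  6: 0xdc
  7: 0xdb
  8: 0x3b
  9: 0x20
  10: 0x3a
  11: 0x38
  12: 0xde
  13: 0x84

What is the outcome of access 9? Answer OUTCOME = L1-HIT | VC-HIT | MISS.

OUTCOME = MISS

  [0] addr=0x3b blk=7 s=3: MISS | VC []
  [1] addr=0xdb blk=27 s=3: MISS | VC [7]
  [2] addr=0x3a blk=7 s=3: VC-HIT | VC [27]
  [3] addr=0x86 blk=16 s=0: MISS | VC [27]
  [4] addr=0x3d blk=7 s=3: L1-HIT | VC [27]
  [5] addr=0x3a blk=7 s=3: L1-HIT | VC [27]
  [6] addr=0xdc blk=27 s=3: VC-HIT | VC [7]
  [7] addr=0xdb blk=27 s=3: L1-HIT | VC [7]
  [8] addr=0x3b blk=7 s=3: VC-HIT | VC [27]
  [9] addr=0x20 blk=4 s=0: MISS | VC [27, 16]
  [10] addr=0x3a blk=7 s=3: L1-HIT | VC [27, 16]
  [11] addr=0x38 blk=7 s=3: L1-HIT | VC [27, 16]
  [12] addr=0xde blk=27 s=3: VC-HIT | VC [7, 16]
  [13] addr=0x84 blk=16 s=0: VC-HIT | VC [7, 4]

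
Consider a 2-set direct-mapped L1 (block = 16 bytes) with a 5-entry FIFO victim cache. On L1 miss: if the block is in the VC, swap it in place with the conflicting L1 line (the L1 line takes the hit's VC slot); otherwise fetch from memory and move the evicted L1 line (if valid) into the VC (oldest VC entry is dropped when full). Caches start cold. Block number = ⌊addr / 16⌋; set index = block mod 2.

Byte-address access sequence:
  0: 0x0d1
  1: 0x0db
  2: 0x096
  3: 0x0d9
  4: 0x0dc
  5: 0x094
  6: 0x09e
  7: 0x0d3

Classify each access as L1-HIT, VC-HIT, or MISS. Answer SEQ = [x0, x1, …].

SEQ = [MISS, L1-HIT, MISS, VC-HIT, L1-HIT, VC-HIT, L1-HIT, VC-HIT]

  [0] addr=0xd1 blk=13 s=1: MISS | VC []
  [1] addr=0xdb blk=13 s=1: L1-HIT | VC []
  [2] addr=0x96 blk=9 s=1: MISS | VC [13]
  [3] addr=0xd9 blk=13 s=1: VC-HIT | VC [9]
  [4] addr=0xdc blk=13 s=1: L1-HIT | VC [9]
  [5] addr=0x94 blk=9 s=1: VC-HIT | VC [13]
  [6] addr=0x9e blk=9 s=1: L1-HIT | VC [13]
  [7] addr=0xd3 blk=13 s=1: VC-HIT | VC [9]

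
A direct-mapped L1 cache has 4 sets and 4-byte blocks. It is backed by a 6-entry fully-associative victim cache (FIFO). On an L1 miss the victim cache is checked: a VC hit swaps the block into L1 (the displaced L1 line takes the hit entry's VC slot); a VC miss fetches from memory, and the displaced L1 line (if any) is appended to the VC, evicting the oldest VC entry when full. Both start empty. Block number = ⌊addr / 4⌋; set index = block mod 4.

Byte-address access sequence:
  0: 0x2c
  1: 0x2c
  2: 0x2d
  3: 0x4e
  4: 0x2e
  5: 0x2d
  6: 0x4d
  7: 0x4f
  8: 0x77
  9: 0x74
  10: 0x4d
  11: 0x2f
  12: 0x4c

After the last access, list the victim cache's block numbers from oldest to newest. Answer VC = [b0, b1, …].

  [0] addr=0x2c blk=11 s=3: MISS | VC []
  [1] addr=0x2c blk=11 s=3: L1-HIT | VC []
  [2] addr=0x2d blk=11 s=3: L1-HIT | VC []
  [3] addr=0x4e blk=19 s=3: MISS | VC [11]
  [4] addr=0x2e blk=11 s=3: VC-HIT | VC [19]
  [5] addr=0x2d blk=11 s=3: L1-HIT | VC [19]
  [6] addr=0x4d blk=19 s=3: VC-HIT | VC [11]
  [7] addr=0x4f blk=19 s=3: L1-HIT | VC [11]
  [8] addr=0x77 blk=29 s=1: MISS | VC [11]
  [9] addr=0x74 blk=29 s=1: L1-HIT | VC [11]
  [10] addr=0x4d blk=19 s=3: L1-HIT | VC [11]
  [11] addr=0x2f blk=11 s=3: VC-HIT | VC [19]
  [12] addr=0x4c blk=19 s=3: VC-HIT | VC [11]

VC = [11]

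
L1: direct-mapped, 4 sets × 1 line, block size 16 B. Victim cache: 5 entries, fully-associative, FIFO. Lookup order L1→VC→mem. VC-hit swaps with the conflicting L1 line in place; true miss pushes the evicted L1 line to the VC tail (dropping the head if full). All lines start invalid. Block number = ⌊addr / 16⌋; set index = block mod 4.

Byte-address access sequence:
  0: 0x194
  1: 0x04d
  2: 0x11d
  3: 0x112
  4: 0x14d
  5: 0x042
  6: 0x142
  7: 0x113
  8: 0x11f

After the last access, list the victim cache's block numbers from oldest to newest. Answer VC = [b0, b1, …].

VC = [25, 4]

0: 0x194 (blk 25, set 1) → MISS  vc=[]
1: 0x4d (blk 4, set 0) → MISS  vc=[]
2: 0x11d (blk 17, set 1) → MISS  vc=[25]
3: 0x112 (blk 17, set 1) → L1-HIT  vc=[25]
4: 0x14d (blk 20, set 0) → MISS  vc=[25, 4]
5: 0x42 (blk 4, set 0) → VC-HIT  vc=[25, 20]
6: 0x142 (blk 20, set 0) → VC-HIT  vc=[25, 4]
7: 0x113 (blk 17, set 1) → L1-HIT  vc=[25, 4]
8: 0x11f (blk 17, set 1) → L1-HIT  vc=[25, 4]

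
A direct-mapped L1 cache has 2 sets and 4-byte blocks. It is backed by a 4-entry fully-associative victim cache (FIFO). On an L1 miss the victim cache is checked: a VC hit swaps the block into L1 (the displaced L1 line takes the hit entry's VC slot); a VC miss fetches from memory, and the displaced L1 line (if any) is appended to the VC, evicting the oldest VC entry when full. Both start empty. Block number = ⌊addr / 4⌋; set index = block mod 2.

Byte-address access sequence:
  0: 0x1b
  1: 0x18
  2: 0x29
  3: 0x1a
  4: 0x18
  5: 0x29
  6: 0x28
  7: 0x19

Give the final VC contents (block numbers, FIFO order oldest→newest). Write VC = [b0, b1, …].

VC = [10]

  [0] addr=0x1b blk=6 s=0: MISS | VC []
  [1] addr=0x18 blk=6 s=0: L1-HIT | VC []
  [2] addr=0x29 blk=10 s=0: MISS | VC [6]
  [3] addr=0x1a blk=6 s=0: VC-HIT | VC [10]
  [4] addr=0x18 blk=6 s=0: L1-HIT | VC [10]
  [5] addr=0x29 blk=10 s=0: VC-HIT | VC [6]
  [6] addr=0x28 blk=10 s=0: L1-HIT | VC [6]
  [7] addr=0x19 blk=6 s=0: VC-HIT | VC [10]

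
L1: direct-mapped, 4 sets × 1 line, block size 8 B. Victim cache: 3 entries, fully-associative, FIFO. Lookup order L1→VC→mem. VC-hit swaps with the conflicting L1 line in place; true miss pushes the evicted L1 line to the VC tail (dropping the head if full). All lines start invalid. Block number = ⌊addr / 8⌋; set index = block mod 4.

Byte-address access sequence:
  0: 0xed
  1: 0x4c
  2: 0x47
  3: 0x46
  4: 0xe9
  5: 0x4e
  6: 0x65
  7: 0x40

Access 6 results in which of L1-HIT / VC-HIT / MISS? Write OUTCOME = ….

OUTCOME = MISS

#0 0xed→b29/s1 MISS; vc=[]
#1 0x4c→b9/s1 MISS; vc=[29]
#2 0x47→b8/s0 MISS; vc=[29]
#3 0x46→b8/s0 L1-HIT; vc=[29]
#4 0xe9→b29/s1 VC-HIT; vc=[9]
#5 0x4e→b9/s1 VC-HIT; vc=[29]
#6 0x65→b12/s0 MISS; vc=[29,8]
#7 0x40→b8/s0 VC-HIT; vc=[29,12]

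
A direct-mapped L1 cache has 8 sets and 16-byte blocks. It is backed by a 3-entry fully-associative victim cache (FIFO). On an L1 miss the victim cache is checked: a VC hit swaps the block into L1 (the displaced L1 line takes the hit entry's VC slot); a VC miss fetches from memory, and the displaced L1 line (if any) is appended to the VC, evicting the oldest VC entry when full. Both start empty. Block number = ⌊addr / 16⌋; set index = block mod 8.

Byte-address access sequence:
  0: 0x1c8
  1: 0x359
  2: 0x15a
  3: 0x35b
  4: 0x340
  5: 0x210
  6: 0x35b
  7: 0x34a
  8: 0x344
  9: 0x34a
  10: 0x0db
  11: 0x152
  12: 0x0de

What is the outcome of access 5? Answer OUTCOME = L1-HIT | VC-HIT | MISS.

  [0] addr=0x1c8 blk=28 s=4: MISS | VC []
  [1] addr=0x359 blk=53 s=5: MISS | VC []
  [2] addr=0x15a blk=21 s=5: MISS | VC [53]
  [3] addr=0x35b blk=53 s=5: VC-HIT | VC [21]
  [4] addr=0x340 blk=52 s=4: MISS | VC [21, 28]
  [5] addr=0x210 blk=33 s=1: MISS | VC [21, 28]
  [6] addr=0x35b blk=53 s=5: L1-HIT | VC [21, 28]
  [7] addr=0x34a blk=52 s=4: L1-HIT | VC [21, 28]
  [8] addr=0x344 blk=52 s=4: L1-HIT | VC [21, 28]
  [9] addr=0x34a blk=52 s=4: L1-HIT | VC [21, 28]
  [10] addr=0xdb blk=13 s=5: MISS | VC [21, 28, 53]
  [11] addr=0x152 blk=21 s=5: VC-HIT | VC [13, 28, 53]
  [12] addr=0xde blk=13 s=5: VC-HIT | VC [21, 28, 53]

OUTCOME = MISS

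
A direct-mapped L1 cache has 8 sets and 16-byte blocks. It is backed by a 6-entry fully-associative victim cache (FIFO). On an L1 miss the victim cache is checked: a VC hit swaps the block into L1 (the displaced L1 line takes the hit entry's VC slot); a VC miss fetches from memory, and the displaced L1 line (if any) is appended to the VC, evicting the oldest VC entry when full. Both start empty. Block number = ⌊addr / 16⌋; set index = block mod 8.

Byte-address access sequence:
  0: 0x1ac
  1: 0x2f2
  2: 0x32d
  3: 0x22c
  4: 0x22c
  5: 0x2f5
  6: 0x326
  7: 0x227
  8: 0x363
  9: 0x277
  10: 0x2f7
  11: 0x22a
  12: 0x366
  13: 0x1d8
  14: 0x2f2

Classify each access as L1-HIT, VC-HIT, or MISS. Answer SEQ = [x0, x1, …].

  [0] addr=0x1ac blk=26 s=2: MISS | VC []
  [1] addr=0x2f2 blk=47 s=7: MISS | VC []
  [2] addr=0x32d blk=50 s=2: MISS | VC [26]
  [3] addr=0x22c blk=34 s=2: MISS | VC [26, 50]
  [4] addr=0x22c blk=34 s=2: L1-HIT | VC [26, 50]
  [5] addr=0x2f5 blk=47 s=7: L1-HIT | VC [26, 50]
  [6] addr=0x326 blk=50 s=2: VC-HIT | VC [26, 34]
  [7] addr=0x227 blk=34 s=2: VC-HIT | VC [26, 50]
  [8] addr=0x363 blk=54 s=6: MISS | VC [26, 50]
  [9] addr=0x277 blk=39 s=7: MISS | VC [26, 50, 47]
  [10] addr=0x2f7 blk=47 s=7: VC-HIT | VC [26, 50, 39]
  [11] addr=0x22a blk=34 s=2: L1-HIT | VC [26, 50, 39]
  [12] addr=0x366 blk=54 s=6: L1-HIT | VC [26, 50, 39]
  [13] addr=0x1d8 blk=29 s=5: MISS | VC [26, 50, 39]
  [14] addr=0x2f2 blk=47 s=7: L1-HIT | VC [26, 50, 39]

SEQ = [MISS, MISS, MISS, MISS, L1-HIT, L1-HIT, VC-HIT, VC-HIT, MISS, MISS, VC-HIT, L1-HIT, L1-HIT, MISS, L1-HIT]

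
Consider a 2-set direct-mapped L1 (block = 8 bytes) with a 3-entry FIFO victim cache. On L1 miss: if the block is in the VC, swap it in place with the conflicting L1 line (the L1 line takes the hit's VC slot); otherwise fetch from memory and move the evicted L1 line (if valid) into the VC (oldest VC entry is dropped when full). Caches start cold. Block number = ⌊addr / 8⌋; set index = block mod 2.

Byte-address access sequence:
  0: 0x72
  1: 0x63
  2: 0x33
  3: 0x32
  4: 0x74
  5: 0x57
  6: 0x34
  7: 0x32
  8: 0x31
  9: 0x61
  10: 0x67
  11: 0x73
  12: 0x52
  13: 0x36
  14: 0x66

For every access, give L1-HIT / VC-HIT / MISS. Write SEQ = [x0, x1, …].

  [0] addr=0x72 blk=14 s=0: MISS | VC []
  [1] addr=0x63 blk=12 s=0: MISS | VC [14]
  [2] addr=0x33 blk=6 s=0: MISS | VC [14, 12]
  [3] addr=0x32 blk=6 s=0: L1-HIT | VC [14, 12]
  [4] addr=0x74 blk=14 s=0: VC-HIT | VC [6, 12]
  [5] addr=0x57 blk=10 s=0: MISS | VC [6, 12, 14]
  [6] addr=0x34 blk=6 s=0: VC-HIT | VC [10, 12, 14]
  [7] addr=0x32 blk=6 s=0: L1-HIT | VC [10, 12, 14]
  [8] addr=0x31 blk=6 s=0: L1-HIT | VC [10, 12, 14]
  [9] addr=0x61 blk=12 s=0: VC-HIT | VC [10, 6, 14]
  [10] addr=0x67 blk=12 s=0: L1-HIT | VC [10, 6, 14]
  [11] addr=0x73 blk=14 s=0: VC-HIT | VC [10, 6, 12]
  [12] addr=0x52 blk=10 s=0: VC-HIT | VC [14, 6, 12]
  [13] addr=0x36 blk=6 s=0: VC-HIT | VC [14, 10, 12]
  [14] addr=0x66 blk=12 s=0: VC-HIT | VC [14, 10, 6]

SEQ = [MISS, MISS, MISS, L1-HIT, VC-HIT, MISS, VC-HIT, L1-HIT, L1-HIT, VC-HIT, L1-HIT, VC-HIT, VC-HIT, VC-HIT, VC-HIT]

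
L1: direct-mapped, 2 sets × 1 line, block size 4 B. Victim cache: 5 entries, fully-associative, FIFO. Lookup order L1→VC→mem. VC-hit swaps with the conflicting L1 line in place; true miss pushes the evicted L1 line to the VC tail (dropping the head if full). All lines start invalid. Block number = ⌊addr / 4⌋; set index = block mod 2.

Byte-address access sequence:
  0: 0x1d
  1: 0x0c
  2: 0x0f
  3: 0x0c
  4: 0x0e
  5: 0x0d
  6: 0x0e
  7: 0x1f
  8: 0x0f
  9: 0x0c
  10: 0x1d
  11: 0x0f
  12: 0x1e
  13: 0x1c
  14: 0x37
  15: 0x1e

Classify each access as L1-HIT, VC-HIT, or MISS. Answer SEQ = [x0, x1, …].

0: 0x1d (blk 7, set 1) → MISS  vc=[]
1: 0xc (blk 3, set 1) → MISS  vc=[7]
2: 0xf (blk 3, set 1) → L1-HIT  vc=[7]
3: 0xc (blk 3, set 1) → L1-HIT  vc=[7]
4: 0xe (blk 3, set 1) → L1-HIT  vc=[7]
5: 0xd (blk 3, set 1) → L1-HIT  vc=[7]
6: 0xe (blk 3, set 1) → L1-HIT  vc=[7]
7: 0x1f (blk 7, set 1) → VC-HIT  vc=[3]
8: 0xf (blk 3, set 1) → VC-HIT  vc=[7]
9: 0xc (blk 3, set 1) → L1-HIT  vc=[7]
10: 0x1d (blk 7, set 1) → VC-HIT  vc=[3]
11: 0xf (blk 3, set 1) → VC-HIT  vc=[7]
12: 0x1e (blk 7, set 1) → VC-HIT  vc=[3]
13: 0x1c (blk 7, set 1) → L1-HIT  vc=[3]
14: 0x37 (blk 13, set 1) → MISS  vc=[3, 7]
15: 0x1e (blk 7, set 1) → VC-HIT  vc=[3, 13]

SEQ = [MISS, MISS, L1-HIT, L1-HIT, L1-HIT, L1-HIT, L1-HIT, VC-HIT, VC-HIT, L1-HIT, VC-HIT, VC-HIT, VC-HIT, L1-HIT, MISS, VC-HIT]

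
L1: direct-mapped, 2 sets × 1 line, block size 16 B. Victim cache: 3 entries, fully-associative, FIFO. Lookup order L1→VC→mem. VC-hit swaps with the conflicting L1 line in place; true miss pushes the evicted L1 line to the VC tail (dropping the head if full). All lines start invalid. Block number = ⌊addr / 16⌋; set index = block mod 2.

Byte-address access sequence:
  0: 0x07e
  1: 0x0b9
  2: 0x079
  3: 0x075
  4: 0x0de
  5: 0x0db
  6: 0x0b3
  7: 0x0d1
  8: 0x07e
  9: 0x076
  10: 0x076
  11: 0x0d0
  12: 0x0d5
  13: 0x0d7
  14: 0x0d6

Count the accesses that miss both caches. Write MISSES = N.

MISSES = 3

0: 0x7e (blk 7, set 1) → MISS  vc=[]
1: 0xb9 (blk 11, set 1) → MISS  vc=[7]
2: 0x79 (blk 7, set 1) → VC-HIT  vc=[11]
3: 0x75 (blk 7, set 1) → L1-HIT  vc=[11]
4: 0xde (blk 13, set 1) → MISS  vc=[11, 7]
5: 0xdb (blk 13, set 1) → L1-HIT  vc=[11, 7]
6: 0xb3 (blk 11, set 1) → VC-HIT  vc=[13, 7]
7: 0xd1 (blk 13, set 1) → VC-HIT  vc=[11, 7]
8: 0x7e (blk 7, set 1) → VC-HIT  vc=[11, 13]
9: 0x76 (blk 7, set 1) → L1-HIT  vc=[11, 13]
10: 0x76 (blk 7, set 1) → L1-HIT  vc=[11, 13]
11: 0xd0 (blk 13, set 1) → VC-HIT  vc=[11, 7]
12: 0xd5 (blk 13, set 1) → L1-HIT  vc=[11, 7]
13: 0xd7 (blk 13, set 1) → L1-HIT  vc=[11, 7]
14: 0xd6 (blk 13, set 1) → L1-HIT  vc=[11, 7]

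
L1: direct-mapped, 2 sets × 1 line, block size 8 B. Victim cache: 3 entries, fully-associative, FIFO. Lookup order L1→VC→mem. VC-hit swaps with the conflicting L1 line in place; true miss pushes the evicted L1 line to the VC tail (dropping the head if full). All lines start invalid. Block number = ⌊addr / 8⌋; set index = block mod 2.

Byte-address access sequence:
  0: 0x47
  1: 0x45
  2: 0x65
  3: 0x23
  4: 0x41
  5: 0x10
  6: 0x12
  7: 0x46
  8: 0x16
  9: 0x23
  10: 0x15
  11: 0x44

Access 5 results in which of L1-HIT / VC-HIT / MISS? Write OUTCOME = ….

OUTCOME = MISS

  [0] addr=0x47 blk=8 s=0: MISS | VC []
  [1] addr=0x45 blk=8 s=0: L1-HIT | VC []
  [2] addr=0x65 blk=12 s=0: MISS | VC [8]
  [3] addr=0x23 blk=4 s=0: MISS | VC [8, 12]
  [4] addr=0x41 blk=8 s=0: VC-HIT | VC [4, 12]
  [5] addr=0x10 blk=2 s=0: MISS | VC [4, 12, 8]
  [6] addr=0x12 blk=2 s=0: L1-HIT | VC [4, 12, 8]
  [7] addr=0x46 blk=8 s=0: VC-HIT | VC [4, 12, 2]
  [8] addr=0x16 blk=2 s=0: VC-HIT | VC [4, 12, 8]
  [9] addr=0x23 blk=4 s=0: VC-HIT | VC [2, 12, 8]
  [10] addr=0x15 blk=2 s=0: VC-HIT | VC [4, 12, 8]
  [11] addr=0x44 blk=8 s=0: VC-HIT | VC [4, 12, 2]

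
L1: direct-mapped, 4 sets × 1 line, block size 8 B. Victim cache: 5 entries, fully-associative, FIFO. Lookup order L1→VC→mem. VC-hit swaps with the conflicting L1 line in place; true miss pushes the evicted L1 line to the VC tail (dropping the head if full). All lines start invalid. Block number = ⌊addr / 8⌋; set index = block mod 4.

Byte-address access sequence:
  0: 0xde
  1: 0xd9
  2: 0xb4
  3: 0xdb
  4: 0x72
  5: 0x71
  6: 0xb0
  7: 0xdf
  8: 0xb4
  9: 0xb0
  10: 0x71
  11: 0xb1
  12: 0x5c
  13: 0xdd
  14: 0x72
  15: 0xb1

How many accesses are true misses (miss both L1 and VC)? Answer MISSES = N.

  [0] addr=0xde blk=27 s=3: MISS | VC []
  [1] addr=0xd9 blk=27 s=3: L1-HIT | VC []
  [2] addr=0xb4 blk=22 s=2: MISS | VC []
  [3] addr=0xdb blk=27 s=3: L1-HIT | VC []
  [4] addr=0x72 blk=14 s=2: MISS | VC [22]
  [5] addr=0x71 blk=14 s=2: L1-HIT | VC [22]
  [6] addr=0xb0 blk=22 s=2: VC-HIT | VC [14]
  [7] addr=0xdf blk=27 s=3: L1-HIT | VC [14]
  [8] addr=0xb4 blk=22 s=2: L1-HIT | VC [14]
  [9] addr=0xb0 blk=22 s=2: L1-HIT | VC [14]
  [10] addr=0x71 blk=14 s=2: VC-HIT | VC [22]
  [11] addr=0xb1 blk=22 s=2: VC-HIT | VC [14]
  [12] addr=0x5c blk=11 s=3: MISS | VC [14, 27]
  [13] addr=0xdd blk=27 s=3: VC-HIT | VC [14, 11]
  [14] addr=0x72 blk=14 s=2: VC-HIT | VC [22, 11]
  [15] addr=0xb1 blk=22 s=2: VC-HIT | VC [14, 11]

MISSES = 4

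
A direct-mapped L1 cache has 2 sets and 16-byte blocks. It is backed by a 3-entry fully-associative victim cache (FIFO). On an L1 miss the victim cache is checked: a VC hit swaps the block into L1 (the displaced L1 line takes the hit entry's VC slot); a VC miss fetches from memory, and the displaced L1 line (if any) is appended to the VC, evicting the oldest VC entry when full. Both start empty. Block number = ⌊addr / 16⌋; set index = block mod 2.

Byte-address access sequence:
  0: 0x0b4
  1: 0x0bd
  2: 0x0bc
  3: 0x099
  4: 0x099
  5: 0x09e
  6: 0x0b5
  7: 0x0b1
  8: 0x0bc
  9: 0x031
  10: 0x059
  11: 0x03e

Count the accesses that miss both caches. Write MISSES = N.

#0 0xb4→b11/s1 MISS; vc=[]
#1 0xbd→b11/s1 L1-HIT; vc=[]
#2 0xbc→b11/s1 L1-HIT; vc=[]
#3 0x99→b9/s1 MISS; vc=[11]
#4 0x99→b9/s1 L1-HIT; vc=[11]
#5 0x9e→b9/s1 L1-HIT; vc=[11]
#6 0xb5→b11/s1 VC-HIT; vc=[9]
#7 0xb1→b11/s1 L1-HIT; vc=[9]
#8 0xbc→b11/s1 L1-HIT; vc=[9]
#9 0x31→b3/s1 MISS; vc=[9,11]
#10 0x59→b5/s1 MISS; vc=[9,11,3]
#11 0x3e→b3/s1 VC-HIT; vc=[9,11,5]

MISSES = 4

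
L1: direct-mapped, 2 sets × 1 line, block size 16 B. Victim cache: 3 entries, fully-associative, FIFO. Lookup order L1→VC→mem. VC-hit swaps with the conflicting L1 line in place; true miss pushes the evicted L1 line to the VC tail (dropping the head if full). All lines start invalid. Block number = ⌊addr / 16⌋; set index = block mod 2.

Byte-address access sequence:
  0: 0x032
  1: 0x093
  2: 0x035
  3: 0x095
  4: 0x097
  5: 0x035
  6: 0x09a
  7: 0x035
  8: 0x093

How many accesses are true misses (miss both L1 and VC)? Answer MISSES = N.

0: 0x32 (blk 3, set 1) → MISS  vc=[]
1: 0x93 (blk 9, set 1) → MISS  vc=[3]
2: 0x35 (blk 3, set 1) → VC-HIT  vc=[9]
3: 0x95 (blk 9, set 1) → VC-HIT  vc=[3]
4: 0x97 (blk 9, set 1) → L1-HIT  vc=[3]
5: 0x35 (blk 3, set 1) → VC-HIT  vc=[9]
6: 0x9a (blk 9, set 1) → VC-HIT  vc=[3]
7: 0x35 (blk 3, set 1) → VC-HIT  vc=[9]
8: 0x93 (blk 9, set 1) → VC-HIT  vc=[3]

MISSES = 2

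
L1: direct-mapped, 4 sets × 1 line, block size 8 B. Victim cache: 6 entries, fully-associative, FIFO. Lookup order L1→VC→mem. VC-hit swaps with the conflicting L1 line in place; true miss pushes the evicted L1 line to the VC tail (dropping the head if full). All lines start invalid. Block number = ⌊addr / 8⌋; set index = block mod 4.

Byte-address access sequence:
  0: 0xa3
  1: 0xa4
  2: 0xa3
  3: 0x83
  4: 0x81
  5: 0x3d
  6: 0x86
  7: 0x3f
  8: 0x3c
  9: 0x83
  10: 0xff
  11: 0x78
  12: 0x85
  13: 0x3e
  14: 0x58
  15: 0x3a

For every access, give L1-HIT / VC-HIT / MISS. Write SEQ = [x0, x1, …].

#0 0xa3→b20/s0 MISS; vc=[]
#1 0xa4→b20/s0 L1-HIT; vc=[]
#2 0xa3→b20/s0 L1-HIT; vc=[]
#3 0x83→b16/s0 MISS; vc=[20]
#4 0x81→b16/s0 L1-HIT; vc=[20]
#5 0x3d→b7/s3 MISS; vc=[20]
#6 0x86→b16/s0 L1-HIT; vc=[20]
#7 0x3f→b7/s3 L1-HIT; vc=[20]
#8 0x3c→b7/s3 L1-HIT; vc=[20]
#9 0x83→b16/s0 L1-HIT; vc=[20]
#10 0xff→b31/s3 MISS; vc=[20,7]
#11 0x78→b15/s3 MISS; vc=[20,7,31]
#12 0x85→b16/s0 L1-HIT; vc=[20,7,31]
#13 0x3e→b7/s3 VC-HIT; vc=[20,15,31]
#14 0x58→b11/s3 MISS; vc=[20,15,31,7]
#15 0x3a→b7/s3 VC-HIT; vc=[20,15,31,11]

SEQ = [MISS, L1-HIT, L1-HIT, MISS, L1-HIT, MISS, L1-HIT, L1-HIT, L1-HIT, L1-HIT, MISS, MISS, L1-HIT, VC-HIT, MISS, VC-HIT]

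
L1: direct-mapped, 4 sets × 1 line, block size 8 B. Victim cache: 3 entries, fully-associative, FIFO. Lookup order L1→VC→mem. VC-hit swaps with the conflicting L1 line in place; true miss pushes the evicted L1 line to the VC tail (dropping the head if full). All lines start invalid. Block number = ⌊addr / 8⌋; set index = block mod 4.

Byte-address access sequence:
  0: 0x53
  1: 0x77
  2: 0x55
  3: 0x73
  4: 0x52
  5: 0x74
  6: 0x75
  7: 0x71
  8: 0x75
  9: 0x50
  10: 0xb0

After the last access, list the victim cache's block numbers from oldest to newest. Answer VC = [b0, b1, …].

  [0] addr=0x53 blk=10 s=2: MISS | VC []
  [1] addr=0x77 blk=14 s=2: MISS | VC [10]
  [2] addr=0x55 blk=10 s=2: VC-HIT | VC [14]
  [3] addr=0x73 blk=14 s=2: VC-HIT | VC [10]
  [4] addr=0x52 blk=10 s=2: VC-HIT | VC [14]
  [5] addr=0x74 blk=14 s=2: VC-HIT | VC [10]
  [6] addr=0x75 blk=14 s=2: L1-HIT | VC [10]
  [7] addr=0x71 blk=14 s=2: L1-HIT | VC [10]
  [8] addr=0x75 blk=14 s=2: L1-HIT | VC [10]
  [9] addr=0x50 blk=10 s=2: VC-HIT | VC [14]
  [10] addr=0xb0 blk=22 s=2: MISS | VC [14, 10]

VC = [14, 10]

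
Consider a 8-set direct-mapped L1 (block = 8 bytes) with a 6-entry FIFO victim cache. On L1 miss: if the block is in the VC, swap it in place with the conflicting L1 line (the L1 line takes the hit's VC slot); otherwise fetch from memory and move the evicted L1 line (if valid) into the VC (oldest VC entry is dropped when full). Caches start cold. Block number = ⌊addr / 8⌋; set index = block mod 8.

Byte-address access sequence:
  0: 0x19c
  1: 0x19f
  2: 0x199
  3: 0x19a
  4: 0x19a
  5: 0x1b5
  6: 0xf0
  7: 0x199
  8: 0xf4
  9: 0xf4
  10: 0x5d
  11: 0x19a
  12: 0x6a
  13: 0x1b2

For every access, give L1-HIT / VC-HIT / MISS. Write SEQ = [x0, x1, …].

SEQ = [MISS, L1-HIT, L1-HIT, L1-HIT, L1-HIT, MISS, MISS, L1-HIT, L1-HIT, L1-HIT, MISS, VC-HIT, MISS, VC-HIT]

  [0] addr=0x19c blk=51 s=3: MISS | VC []
  [1] addr=0x19f blk=51 s=3: L1-HIT | VC []
  [2] addr=0x199 blk=51 s=3: L1-HIT | VC []
  [3] addr=0x19a blk=51 s=3: L1-HIT | VC []
  [4] addr=0x19a blk=51 s=3: L1-HIT | VC []
  [5] addr=0x1b5 blk=54 s=6: MISS | VC []
  [6] addr=0xf0 blk=30 s=6: MISS | VC [54]
  [7] addr=0x199 blk=51 s=3: L1-HIT | VC [54]
  [8] addr=0xf4 blk=30 s=6: L1-HIT | VC [54]
  [9] addr=0xf4 blk=30 s=6: L1-HIT | VC [54]
  [10] addr=0x5d blk=11 s=3: MISS | VC [54, 51]
  [11] addr=0x19a blk=51 s=3: VC-HIT | VC [54, 11]
  [12] addr=0x6a blk=13 s=5: MISS | VC [54, 11]
  [13] addr=0x1b2 blk=54 s=6: VC-HIT | VC [30, 11]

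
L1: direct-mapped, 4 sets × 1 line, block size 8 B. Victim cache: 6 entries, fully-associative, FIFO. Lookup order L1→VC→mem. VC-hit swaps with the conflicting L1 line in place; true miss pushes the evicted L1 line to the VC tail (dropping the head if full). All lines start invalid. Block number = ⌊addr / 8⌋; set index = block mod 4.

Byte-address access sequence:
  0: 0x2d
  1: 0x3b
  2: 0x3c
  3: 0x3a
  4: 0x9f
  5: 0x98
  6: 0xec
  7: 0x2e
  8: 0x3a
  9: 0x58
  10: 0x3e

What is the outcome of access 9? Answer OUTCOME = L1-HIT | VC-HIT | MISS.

OUTCOME = MISS

#0 0x2d→b5/s1 MISS; vc=[]
#1 0x3b→b7/s3 MISS; vc=[]
#2 0x3c→b7/s3 L1-HIT; vc=[]
#3 0x3a→b7/s3 L1-HIT; vc=[]
#4 0x9f→b19/s3 MISS; vc=[7]
#5 0x98→b19/s3 L1-HIT; vc=[7]
#6 0xec→b29/s1 MISS; vc=[7,5]
#7 0x2e→b5/s1 VC-HIT; vc=[7,29]
#8 0x3a→b7/s3 VC-HIT; vc=[19,29]
#9 0x58→b11/s3 MISS; vc=[19,29,7]
#10 0x3e→b7/s3 VC-HIT; vc=[19,29,11]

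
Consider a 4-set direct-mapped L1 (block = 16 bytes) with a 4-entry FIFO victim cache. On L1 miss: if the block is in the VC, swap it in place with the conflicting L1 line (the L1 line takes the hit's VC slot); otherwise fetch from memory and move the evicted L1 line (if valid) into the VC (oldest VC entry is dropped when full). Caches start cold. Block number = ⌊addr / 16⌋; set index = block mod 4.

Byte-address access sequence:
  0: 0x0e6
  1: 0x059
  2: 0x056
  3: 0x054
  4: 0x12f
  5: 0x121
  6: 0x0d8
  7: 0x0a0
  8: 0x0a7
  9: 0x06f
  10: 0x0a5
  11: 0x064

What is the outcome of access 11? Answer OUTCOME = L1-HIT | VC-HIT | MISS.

OUTCOME = VC-HIT

0: 0xe6 (blk 14, set 2) → MISS  vc=[]
1: 0x59 (blk 5, set 1) → MISS  vc=[]
2: 0x56 (blk 5, set 1) → L1-HIT  vc=[]
3: 0x54 (blk 5, set 1) → L1-HIT  vc=[]
4: 0x12f (blk 18, set 2) → MISS  vc=[14]
5: 0x121 (blk 18, set 2) → L1-HIT  vc=[14]
6: 0xd8 (blk 13, set 1) → MISS  vc=[14, 5]
7: 0xa0 (blk 10, set 2) → MISS  vc=[14, 5, 18]
8: 0xa7 (blk 10, set 2) → L1-HIT  vc=[14, 5, 18]
9: 0x6f (blk 6, set 2) → MISS  vc=[14, 5, 18, 10]
10: 0xa5 (blk 10, set 2) → VC-HIT  vc=[14, 5, 18, 6]
11: 0x64 (blk 6, set 2) → VC-HIT  vc=[14, 5, 18, 10]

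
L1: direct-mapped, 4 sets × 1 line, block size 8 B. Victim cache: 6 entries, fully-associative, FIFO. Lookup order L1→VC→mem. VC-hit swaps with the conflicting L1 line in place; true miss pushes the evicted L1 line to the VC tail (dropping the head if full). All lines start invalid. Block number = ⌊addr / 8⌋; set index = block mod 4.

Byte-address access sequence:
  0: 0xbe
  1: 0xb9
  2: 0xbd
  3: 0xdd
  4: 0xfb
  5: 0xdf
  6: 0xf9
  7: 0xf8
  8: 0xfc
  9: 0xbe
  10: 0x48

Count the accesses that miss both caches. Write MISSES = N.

MISSES = 4

0: 0xbe (blk 23, set 3) → MISS  vc=[]
1: 0xb9 (blk 23, set 3) → L1-HIT  vc=[]
2: 0xbd (blk 23, set 3) → L1-HIT  vc=[]
3: 0xdd (blk 27, set 3) → MISS  vc=[23]
4: 0xfb (blk 31, set 3) → MISS  vc=[23, 27]
5: 0xdf (blk 27, set 3) → VC-HIT  vc=[23, 31]
6: 0xf9 (blk 31, set 3) → VC-HIT  vc=[23, 27]
7: 0xf8 (blk 31, set 3) → L1-HIT  vc=[23, 27]
8: 0xfc (blk 31, set 3) → L1-HIT  vc=[23, 27]
9: 0xbe (blk 23, set 3) → VC-HIT  vc=[31, 27]
10: 0x48 (blk 9, set 1) → MISS  vc=[31, 27]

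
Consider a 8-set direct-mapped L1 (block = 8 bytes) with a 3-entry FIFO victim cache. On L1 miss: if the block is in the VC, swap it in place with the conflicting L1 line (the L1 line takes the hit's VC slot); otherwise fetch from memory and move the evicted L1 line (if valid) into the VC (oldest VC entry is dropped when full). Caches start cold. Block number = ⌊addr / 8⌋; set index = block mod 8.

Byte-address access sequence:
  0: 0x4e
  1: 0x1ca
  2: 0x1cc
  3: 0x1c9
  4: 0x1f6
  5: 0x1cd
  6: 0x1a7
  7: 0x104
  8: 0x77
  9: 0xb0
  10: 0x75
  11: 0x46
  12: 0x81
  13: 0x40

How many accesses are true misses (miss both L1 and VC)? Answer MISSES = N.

MISSES = 9

#0 0x4e→b9/s1 MISS; vc=[]
#1 0x1ca→b57/s1 MISS; vc=[9]
#2 0x1cc→b57/s1 L1-HIT; vc=[9]
#3 0x1c9→b57/s1 L1-HIT; vc=[9]
#4 0x1f6→b62/s6 MISS; vc=[9]
#5 0x1cd→b57/s1 L1-HIT; vc=[9]
#6 0x1a7→b52/s4 MISS; vc=[9]
#7 0x104→b32/s0 MISS; vc=[9]
#8 0x77→b14/s6 MISS; vc=[9,62]
#9 0xb0→b22/s6 MISS; vc=[9,62,14]
#10 0x75→b14/s6 VC-HIT; vc=[9,62,22]
#11 0x46→b8/s0 MISS; vc=[62,22,32]
#12 0x81→b16/s0 MISS; vc=[22,32,8]
#13 0x40→b8/s0 VC-HIT; vc=[22,32,16]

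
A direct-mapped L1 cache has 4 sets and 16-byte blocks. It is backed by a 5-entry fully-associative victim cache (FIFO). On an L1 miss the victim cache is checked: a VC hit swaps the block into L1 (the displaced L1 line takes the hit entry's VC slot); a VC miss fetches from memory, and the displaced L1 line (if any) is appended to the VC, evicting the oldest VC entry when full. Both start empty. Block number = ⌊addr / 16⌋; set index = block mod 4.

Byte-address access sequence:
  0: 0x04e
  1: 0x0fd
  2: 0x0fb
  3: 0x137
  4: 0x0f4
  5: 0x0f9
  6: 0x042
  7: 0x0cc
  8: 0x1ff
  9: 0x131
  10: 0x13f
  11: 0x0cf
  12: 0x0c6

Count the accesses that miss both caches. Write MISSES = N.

0: 0x4e (blk 4, set 0) → MISS  vc=[]
1: 0xfd (blk 15, set 3) → MISS  vc=[]
2: 0xfb (blk 15, set 3) → L1-HIT  vc=[]
3: 0x137 (blk 19, set 3) → MISS  vc=[15]
4: 0xf4 (blk 15, set 3) → VC-HIT  vc=[19]
5: 0xf9 (blk 15, set 3) → L1-HIT  vc=[19]
6: 0x42 (blk 4, set 0) → L1-HIT  vc=[19]
7: 0xcc (blk 12, set 0) → MISS  vc=[19, 4]
8: 0x1ff (blk 31, set 3) → MISS  vc=[19, 4, 15]
9: 0x131 (blk 19, set 3) → VC-HIT  vc=[31, 4, 15]
10: 0x13f (blk 19, set 3) → L1-HIT  vc=[31, 4, 15]
11: 0xcf (blk 12, set 0) → L1-HIT  vc=[31, 4, 15]
12: 0xc6 (blk 12, set 0) → L1-HIT  vc=[31, 4, 15]

MISSES = 5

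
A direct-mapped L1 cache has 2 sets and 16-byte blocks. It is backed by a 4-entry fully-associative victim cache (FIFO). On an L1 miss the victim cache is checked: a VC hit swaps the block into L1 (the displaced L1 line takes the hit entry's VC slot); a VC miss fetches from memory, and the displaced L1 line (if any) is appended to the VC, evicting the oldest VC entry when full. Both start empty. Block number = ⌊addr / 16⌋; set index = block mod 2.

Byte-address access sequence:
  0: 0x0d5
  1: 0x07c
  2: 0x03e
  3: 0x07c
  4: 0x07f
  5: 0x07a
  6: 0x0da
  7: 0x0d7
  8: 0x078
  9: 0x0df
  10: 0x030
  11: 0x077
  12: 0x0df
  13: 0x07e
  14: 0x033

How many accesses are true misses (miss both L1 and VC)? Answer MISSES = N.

  [0] addr=0xd5 blk=13 s=1: MISS | VC []
  [1] addr=0x7c blk=7 s=1: MISS | VC [13]
  [2] addr=0x3e blk=3 s=1: MISS | VC [13, 7]
  [3] addr=0x7c blk=7 s=1: VC-HIT | VC [13, 3]
  [4] addr=0x7f blk=7 s=1: L1-HIT | VC [13, 3]
  [5] addr=0x7a blk=7 s=1: L1-HIT | VC [13, 3]
  [6] addr=0xda blk=13 s=1: VC-HIT | VC [7, 3]
  [7] addr=0xd7 blk=13 s=1: L1-HIT | VC [7, 3]
  [8] addr=0x78 blk=7 s=1: VC-HIT | VC [13, 3]
  [9] addr=0xdf blk=13 s=1: VC-HIT | VC [7, 3]
  [10] addr=0x30 blk=3 s=1: VC-HIT | VC [7, 13]
  [11] addr=0x77 blk=7 s=1: VC-HIT | VC [3, 13]
  [12] addr=0xdf blk=13 s=1: VC-HIT | VC [3, 7]
  [13] addr=0x7e blk=7 s=1: VC-HIT | VC [3, 13]
  [14] addr=0x33 blk=3 s=1: VC-HIT | VC [7, 13]

MISSES = 3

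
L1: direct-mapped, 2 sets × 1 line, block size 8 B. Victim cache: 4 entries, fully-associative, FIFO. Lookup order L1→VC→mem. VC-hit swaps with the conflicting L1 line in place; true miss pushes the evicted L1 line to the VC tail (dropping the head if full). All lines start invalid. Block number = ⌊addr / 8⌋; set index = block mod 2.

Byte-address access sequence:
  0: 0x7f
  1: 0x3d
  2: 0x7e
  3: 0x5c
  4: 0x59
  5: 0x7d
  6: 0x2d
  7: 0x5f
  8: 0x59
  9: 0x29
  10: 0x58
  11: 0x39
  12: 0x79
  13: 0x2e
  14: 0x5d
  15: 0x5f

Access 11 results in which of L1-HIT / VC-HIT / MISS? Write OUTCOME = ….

OUTCOME = VC-HIT

0: 0x7f (blk 15, set 1) → MISS  vc=[]
1: 0x3d (blk 7, set 1) → MISS  vc=[15]
2: 0x7e (blk 15, set 1) → VC-HIT  vc=[7]
3: 0x5c (blk 11, set 1) → MISS  vc=[7, 15]
4: 0x59 (blk 11, set 1) → L1-HIT  vc=[7, 15]
5: 0x7d (blk 15, set 1) → VC-HIT  vc=[7, 11]
6: 0x2d (blk 5, set 1) → MISS  vc=[7, 11, 15]
7: 0x5f (blk 11, set 1) → VC-HIT  vc=[7, 5, 15]
8: 0x59 (blk 11, set 1) → L1-HIT  vc=[7, 5, 15]
9: 0x29 (blk 5, set 1) → VC-HIT  vc=[7, 11, 15]
10: 0x58 (blk 11, set 1) → VC-HIT  vc=[7, 5, 15]
11: 0x39 (blk 7, set 1) → VC-HIT  vc=[11, 5, 15]
12: 0x79 (blk 15, set 1) → VC-HIT  vc=[11, 5, 7]
13: 0x2e (blk 5, set 1) → VC-HIT  vc=[11, 15, 7]
14: 0x5d (blk 11, set 1) → VC-HIT  vc=[5, 15, 7]
15: 0x5f (blk 11, set 1) → L1-HIT  vc=[5, 15, 7]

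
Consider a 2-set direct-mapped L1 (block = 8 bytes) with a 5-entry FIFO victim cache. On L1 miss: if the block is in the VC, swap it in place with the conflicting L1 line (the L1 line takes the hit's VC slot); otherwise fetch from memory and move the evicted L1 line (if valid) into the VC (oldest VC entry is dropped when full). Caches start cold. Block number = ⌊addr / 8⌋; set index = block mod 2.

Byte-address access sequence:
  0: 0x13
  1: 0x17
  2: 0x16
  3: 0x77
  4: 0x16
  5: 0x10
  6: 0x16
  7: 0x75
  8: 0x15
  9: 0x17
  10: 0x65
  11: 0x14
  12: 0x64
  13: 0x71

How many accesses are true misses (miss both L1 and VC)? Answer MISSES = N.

MISSES = 3

  [0] addr=0x13 blk=2 s=0: MISS | VC []
  [1] addr=0x17 blk=2 s=0: L1-HIT | VC []
  [2] addr=0x16 blk=2 s=0: L1-HIT | VC []
  [3] addr=0x77 blk=14 s=0: MISS | VC [2]
  [4] addr=0x16 blk=2 s=0: VC-HIT | VC [14]
  [5] addr=0x10 blk=2 s=0: L1-HIT | VC [14]
  [6] addr=0x16 blk=2 s=0: L1-HIT | VC [14]
  [7] addr=0x75 blk=14 s=0: VC-HIT | VC [2]
  [8] addr=0x15 blk=2 s=0: VC-HIT | VC [14]
  [9] addr=0x17 blk=2 s=0: L1-HIT | VC [14]
  [10] addr=0x65 blk=12 s=0: MISS | VC [14, 2]
  [11] addr=0x14 blk=2 s=0: VC-HIT | VC [14, 12]
  [12] addr=0x64 blk=12 s=0: VC-HIT | VC [14, 2]
  [13] addr=0x71 blk=14 s=0: VC-HIT | VC [12, 2]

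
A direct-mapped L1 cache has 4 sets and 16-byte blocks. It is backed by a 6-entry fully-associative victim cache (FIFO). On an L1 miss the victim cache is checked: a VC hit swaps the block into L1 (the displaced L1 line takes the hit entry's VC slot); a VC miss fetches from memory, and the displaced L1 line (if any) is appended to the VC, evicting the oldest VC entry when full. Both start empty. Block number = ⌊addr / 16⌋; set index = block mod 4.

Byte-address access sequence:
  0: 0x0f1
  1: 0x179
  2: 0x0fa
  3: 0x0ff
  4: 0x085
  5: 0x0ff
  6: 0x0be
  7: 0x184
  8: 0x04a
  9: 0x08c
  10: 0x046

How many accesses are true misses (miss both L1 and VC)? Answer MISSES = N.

  [0] addr=0xf1 blk=15 s=3: MISS | VC []
  [1] addr=0x179 blk=23 s=3: MISS | VC [15]
  [2] addr=0xfa blk=15 s=3: VC-HIT | VC [23]
  [3] addr=0xff blk=15 s=3: L1-HIT | VC [23]
  [4] addr=0x85 blk=8 s=0: MISS | VC [23]
  [5] addr=0xff blk=15 s=3: L1-HIT | VC [23]
  [6] addr=0xbe blk=11 s=3: MISS | VC [23, 15]
  [7] addr=0x184 blk=24 s=0: MISS | VC [23, 15, 8]
  [8] addr=0x4a blk=4 s=0: MISS | VC [23, 15, 8, 24]
  [9] addr=0x8c blk=8 s=0: VC-HIT | VC [23, 15, 4, 24]
  [10] addr=0x46 blk=4 s=0: VC-HIT | VC [23, 15, 8, 24]

MISSES = 6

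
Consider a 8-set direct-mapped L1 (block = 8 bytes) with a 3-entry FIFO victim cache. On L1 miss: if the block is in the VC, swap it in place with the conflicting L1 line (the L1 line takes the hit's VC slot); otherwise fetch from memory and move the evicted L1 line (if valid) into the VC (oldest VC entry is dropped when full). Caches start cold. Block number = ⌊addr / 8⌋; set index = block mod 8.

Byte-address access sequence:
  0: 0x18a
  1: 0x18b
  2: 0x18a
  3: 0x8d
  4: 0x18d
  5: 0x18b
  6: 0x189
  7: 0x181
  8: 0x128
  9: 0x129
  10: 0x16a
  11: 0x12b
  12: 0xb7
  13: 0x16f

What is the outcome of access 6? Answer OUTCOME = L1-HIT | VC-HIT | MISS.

0: 0x18a (blk 49, set 1) → MISS  vc=[]
1: 0x18b (blk 49, set 1) → L1-HIT  vc=[]
2: 0x18a (blk 49, set 1) → L1-HIT  vc=[]
3: 0x8d (blk 17, set 1) → MISS  vc=[49]
4: 0x18d (blk 49, set 1) → VC-HIT  vc=[17]
5: 0x18b (blk 49, set 1) → L1-HIT  vc=[17]
6: 0x189 (blk 49, set 1) → L1-HIT  vc=[17]
7: 0x181 (blk 48, set 0) → MISS  vc=[17]
8: 0x128 (blk 37, set 5) → MISS  vc=[17]
9: 0x129 (blk 37, set 5) → L1-HIT  vc=[17]
10: 0x16a (blk 45, set 5) → MISS  vc=[17, 37]
11: 0x12b (blk 37, set 5) → VC-HIT  vc=[17, 45]
12: 0xb7 (blk 22, set 6) → MISS  vc=[17, 45]
13: 0x16f (blk 45, set 5) → VC-HIT  vc=[17, 37]

OUTCOME = L1-HIT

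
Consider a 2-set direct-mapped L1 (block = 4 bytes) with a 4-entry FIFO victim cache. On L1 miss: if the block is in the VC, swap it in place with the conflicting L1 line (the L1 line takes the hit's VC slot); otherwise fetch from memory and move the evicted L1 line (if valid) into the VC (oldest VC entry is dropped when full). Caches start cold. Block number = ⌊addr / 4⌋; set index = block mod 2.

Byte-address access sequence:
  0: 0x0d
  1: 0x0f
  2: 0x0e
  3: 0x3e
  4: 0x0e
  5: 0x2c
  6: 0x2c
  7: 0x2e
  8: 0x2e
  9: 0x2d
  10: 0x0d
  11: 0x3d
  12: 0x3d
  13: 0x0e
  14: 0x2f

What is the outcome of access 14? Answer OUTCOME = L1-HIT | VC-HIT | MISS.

OUTCOME = VC-HIT

  [0] addr=0xd blk=3 s=1: MISS | VC []
  [1] addr=0xf blk=3 s=1: L1-HIT | VC []
  [2] addr=0xe blk=3 s=1: L1-HIT | VC []
  [3] addr=0x3e blk=15 s=1: MISS | VC [3]
  [4] addr=0xe blk=3 s=1: VC-HIT | VC [15]
  [5] addr=0x2c blk=11 s=1: MISS | VC [15, 3]
  [6] addr=0x2c blk=11 s=1: L1-HIT | VC [15, 3]
  [7] addr=0x2e blk=11 s=1: L1-HIT | VC [15, 3]
  [8] addr=0x2e blk=11 s=1: L1-HIT | VC [15, 3]
  [9] addr=0x2d blk=11 s=1: L1-HIT | VC [15, 3]
  [10] addr=0xd blk=3 s=1: VC-HIT | VC [15, 11]
  [11] addr=0x3d blk=15 s=1: VC-HIT | VC [3, 11]
  [12] addr=0x3d blk=15 s=1: L1-HIT | VC [3, 11]
  [13] addr=0xe blk=3 s=1: VC-HIT | VC [15, 11]
  [14] addr=0x2f blk=11 s=1: VC-HIT | VC [15, 3]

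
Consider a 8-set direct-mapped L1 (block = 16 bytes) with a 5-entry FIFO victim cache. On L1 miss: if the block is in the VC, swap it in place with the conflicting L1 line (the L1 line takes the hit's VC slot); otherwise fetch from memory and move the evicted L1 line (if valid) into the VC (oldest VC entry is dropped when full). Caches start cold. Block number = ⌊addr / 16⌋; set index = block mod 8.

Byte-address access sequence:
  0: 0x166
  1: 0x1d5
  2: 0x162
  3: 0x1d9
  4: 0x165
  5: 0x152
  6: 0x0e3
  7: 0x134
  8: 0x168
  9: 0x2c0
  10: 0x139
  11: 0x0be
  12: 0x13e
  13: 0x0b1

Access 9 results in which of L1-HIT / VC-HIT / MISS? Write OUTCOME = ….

OUTCOME = MISS

#0 0x166→b22/s6 MISS; vc=[]
#1 0x1d5→b29/s5 MISS; vc=[]
#2 0x162→b22/s6 L1-HIT; vc=[]
#3 0x1d9→b29/s5 L1-HIT; vc=[]
#4 0x165→b22/s6 L1-HIT; vc=[]
#5 0x152→b21/s5 MISS; vc=[29]
#6 0xe3→b14/s6 MISS; vc=[29,22]
#7 0x134→b19/s3 MISS; vc=[29,22]
#8 0x168→b22/s6 VC-HIT; vc=[29,14]
#9 0x2c0→b44/s4 MISS; vc=[29,14]
#10 0x139→b19/s3 L1-HIT; vc=[29,14]
#11 0xbe→b11/s3 MISS; vc=[29,14,19]
#12 0x13e→b19/s3 VC-HIT; vc=[29,14,11]
#13 0xb1→b11/s3 VC-HIT; vc=[29,14,19]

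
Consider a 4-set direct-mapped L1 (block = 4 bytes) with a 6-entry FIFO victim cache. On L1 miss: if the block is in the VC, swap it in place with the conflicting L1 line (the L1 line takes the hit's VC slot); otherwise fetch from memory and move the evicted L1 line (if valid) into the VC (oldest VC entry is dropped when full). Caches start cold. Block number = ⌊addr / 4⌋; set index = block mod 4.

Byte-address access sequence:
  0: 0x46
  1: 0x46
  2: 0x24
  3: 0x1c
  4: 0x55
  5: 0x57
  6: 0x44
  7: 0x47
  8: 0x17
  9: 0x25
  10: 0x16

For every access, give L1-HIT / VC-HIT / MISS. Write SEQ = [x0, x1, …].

SEQ = [MISS, L1-HIT, MISS, MISS, MISS, L1-HIT, VC-HIT, L1-HIT, MISS, VC-HIT, VC-HIT]

#0 0x46→b17/s1 MISS; vc=[]
#1 0x46→b17/s1 L1-HIT; vc=[]
#2 0x24→b9/s1 MISS; vc=[17]
#3 0x1c→b7/s3 MISS; vc=[17]
#4 0x55→b21/s1 MISS; vc=[17,9]
#5 0x57→b21/s1 L1-HIT; vc=[17,9]
#6 0x44→b17/s1 VC-HIT; vc=[21,9]
#7 0x47→b17/s1 L1-HIT; vc=[21,9]
#8 0x17→b5/s1 MISS; vc=[21,9,17]
#9 0x25→b9/s1 VC-HIT; vc=[21,5,17]
#10 0x16→b5/s1 VC-HIT; vc=[21,9,17]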